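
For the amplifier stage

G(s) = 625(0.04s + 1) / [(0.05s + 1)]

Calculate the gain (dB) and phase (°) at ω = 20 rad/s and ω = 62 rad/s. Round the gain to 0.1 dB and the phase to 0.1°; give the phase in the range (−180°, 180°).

ω = 20: 55.1 dB, -6.3°; ω = 62: 54.2 dB, -4.1°

At ω = 20 rad/s:
zero (1 + j20·0.04) = 1 + j0.8 → |·| ≈ 1.2806, ∠ ≈ 38.66°
pole (1 + j20·0.05) = 1 + j1 → |·| ≈ 1.4142, ∠ ≈ 45.00°
|G| = 625 · 1.2806 / (1.4142) ≈ 565.96
Gain = 20 log₁₀(565.96) ≈ 55.06 dB
∠G = (38.66°) − (45.00°) = -6.34°

At ω = 62 rad/s:
zero (1 + j62·0.04) = 1 + j2.48 → |·| ≈ 2.674, ∠ ≈ 68.04°
pole (1 + j62·0.05) = 1 + j3.1 → |·| ≈ 3.2573, ∠ ≈ 72.12°
|G| = 625 · 2.674 / (3.2573) ≈ 513.08
Gain = 20 log₁₀(513.08) ≈ 54.20 dB
∠G = (68.04°) − (72.12°) = -4.08°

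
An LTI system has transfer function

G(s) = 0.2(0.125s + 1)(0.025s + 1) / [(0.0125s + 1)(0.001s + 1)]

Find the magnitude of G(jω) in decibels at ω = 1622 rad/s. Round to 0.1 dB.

At ω = 1622 rad/s:
zero (1 + j1622·0.125) = 1 + j202.75 → |·| ≈ 202.75, ∠ ≈ 89.72°
zero (1 + j1622·0.025) = 1 + j40.55 → |·| ≈ 40.562, ∠ ≈ 88.59°
pole (1 + j1622·0.0125) = 1 + j20.275 → |·| ≈ 20.3, ∠ ≈ 87.18°
pole (1 + j1622·0.001) = 1 + j1.622 → |·| ≈ 1.9055, ∠ ≈ 58.35°
|G| = 0.2 · 202.75 · 40.562 / (20.3 · 1.9055) ≈ 42.521
Gain = 20 log₁₀(42.521) ≈ 32.57 dB

32.6 dB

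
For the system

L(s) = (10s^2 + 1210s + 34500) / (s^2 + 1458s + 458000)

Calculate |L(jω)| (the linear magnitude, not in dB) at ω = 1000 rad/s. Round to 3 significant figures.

6.45

Substitute s = j1000:
Numerator: 10(j1000)^2 + 1210(j1000) + 34500 = -9965500 + j1210000
Denominator: (j1000)^2 + 1458(j1000) + 458000 = -542000 + j1458000
|N| = √(9965500² + 1210000²) ≈ 1.0039e+07, ∠N ≈ 173.08°
|D| = √(542000² + 1458000²) ≈ 1.5555e+06, ∠D ≈ 110.39°
|L| = 1.0039e+07 / 1.5555e+06 ≈ 6.4539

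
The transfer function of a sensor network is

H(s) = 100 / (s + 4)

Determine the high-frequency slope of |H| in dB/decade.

Each pole contributes −20 dB/decade at high frequency; each zero contributes +20 dB/decade.
Net: 0 zero(s) − 1 pole(s) → -20 dB/decade.

-20 dB/decade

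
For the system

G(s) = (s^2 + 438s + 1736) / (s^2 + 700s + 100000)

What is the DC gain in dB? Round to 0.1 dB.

G(0) = 1736 / 100000 = 0.01736
20 log₁₀(0.01736) ≈ -35.21 dB

-35.2 dB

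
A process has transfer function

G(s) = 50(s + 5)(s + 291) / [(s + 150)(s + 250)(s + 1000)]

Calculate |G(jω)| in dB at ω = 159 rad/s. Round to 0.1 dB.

At s = jω = j159:
zero (s+5): 5 + j159 → |·| = √(5²+159²) = √25306 ≈ 159.08, ∠ = arctan(159/5) ≈ 88.20°
zero (s+291): 291 + j159 → |·| = √(291²+159²) = √109962 ≈ 331.61, ∠ = arctan(159/291) ≈ 28.65°
pole (s+150): 150 + j159 → |·| = √(150²+159²) = √47781 ≈ 218.59, ∠ = arctan(159/150) ≈ 46.67°
pole (s+250): 250 + j159 → |·| = √(250²+159²) = √87781 ≈ 296.28, ∠ = arctan(159/250) ≈ 32.46°
pole (s+1000): 1000 + j159 → |·| = √(1000²+159²) = √1025281 ≈ 1012.6, ∠ = arctan(159/1000) ≈ 9.03°
|G| = 50 · 52753 / 6.558e+07 ≈ 0.04022
Gain = 20 log₁₀(0.04022) ≈ -27.91 dB

-27.9 dB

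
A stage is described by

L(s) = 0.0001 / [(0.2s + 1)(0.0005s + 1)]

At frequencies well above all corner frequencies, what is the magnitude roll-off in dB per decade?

Each pole contributes −20 dB/decade at high frequency; each zero contributes +20 dB/decade.
Net: 0 zero(s) − 2 pole(s) → -40 dB/decade.

-40 dB/decade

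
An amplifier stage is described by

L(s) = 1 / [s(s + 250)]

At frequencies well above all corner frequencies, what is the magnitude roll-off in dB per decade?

-40 dB/decade

Each pole contributes −20 dB/decade at high frequency; each zero contributes +20 dB/decade.
Net: 0 zero(s) − 2 pole(s) → -40 dB/decade.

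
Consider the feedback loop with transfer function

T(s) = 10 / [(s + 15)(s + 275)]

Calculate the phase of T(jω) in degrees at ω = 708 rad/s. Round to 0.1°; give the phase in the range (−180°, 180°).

At s = jω = j708:
pole (s+15): 15 + j708 → |·| = √(15²+708²) = √501489 ≈ 708.16, ∠ = arctan(708/15) ≈ 88.79°
pole (s+275): 275 + j708 → |·| = √(275²+708²) = √576889 ≈ 759.53, ∠ = arctan(708/275) ≈ 68.77°
∠T = 0.00° − 157.56° = -157.56°

-157.6°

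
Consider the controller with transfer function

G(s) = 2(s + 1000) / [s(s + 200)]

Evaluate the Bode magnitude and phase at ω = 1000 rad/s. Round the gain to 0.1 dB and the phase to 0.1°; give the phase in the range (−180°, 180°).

At s = jω = j1000:
zero (s+1000): 1000 + j1000 → |·| = √(1000²+1000²) = √2000000 ≈ 1414.2, ∠ = arctan(1000/1000) ≈ 45.00°
pole (s+200): 200 + j1000 → |·| = √(200²+1000²) = √1040000 ≈ 1019.8, ∠ = arctan(1000/200) ≈ 78.69°
pole at origin: |s| = 1000, ∠ = 90.00° (in denominator)
|G| = 2 · 1414.2 / 1.0198e+06 ≈ 0.0027735
Gain = 20 log₁₀(0.0027735) ≈ -51.14 dB
∠G = 45.00° − 168.69° = -123.69°

-51.1 dB, -123.7°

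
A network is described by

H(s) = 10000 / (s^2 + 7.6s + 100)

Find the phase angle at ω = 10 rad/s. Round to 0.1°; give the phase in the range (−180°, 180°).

At s = jω = j10:
quadratic: (j10)² + 7.6·j10 + 100 = 0 + j76 → |·| ≈ 76, ∠ ≈ 90.00°
∠H = 0.00° − 90.00° = -90.00°

-90.0°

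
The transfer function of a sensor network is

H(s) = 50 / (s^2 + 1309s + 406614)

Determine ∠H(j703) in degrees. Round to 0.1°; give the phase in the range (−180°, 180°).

-95.4°

Substitute s = j703:
Numerator: 50 = 50 + j0
Denominator: (j703)^2 + 1309(j703) + 406614 = -87595 + j920227
|N| = √(50² + 0²) ≈ 50, ∠N ≈ 0.00°
|D| = √(87595² + 920227²) ≈ 9.2439e+05, ∠D ≈ 95.44°
∠H = 0.00° − 95.44° = -95.44°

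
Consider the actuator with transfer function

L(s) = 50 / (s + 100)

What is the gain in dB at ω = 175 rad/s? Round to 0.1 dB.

-12.1 dB

At s = jω = j175:
pole (s+100): 100 + j175 → |·| = √(100²+175²) = √40625 ≈ 201.56, ∠ = arctan(175/100) ≈ 60.26°
|L| = 50 / 201.56 ≈ 0.24807
Gain = 20 log₁₀(0.24807) ≈ -12.11 dB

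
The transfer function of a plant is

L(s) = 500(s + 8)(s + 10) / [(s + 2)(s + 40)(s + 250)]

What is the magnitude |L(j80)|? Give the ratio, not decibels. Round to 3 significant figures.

At s = jω = j80:
zero (s+8): 8 + j80 → |·| = √(8²+80²) = √6464 ≈ 80.399, ∠ = arctan(80/8) ≈ 84.29°
zero (s+10): 10 + j80 → |·| = √(10²+80²) = √6500 ≈ 80.623, ∠ = arctan(80/10) ≈ 82.87°
pole (s+2): 2 + j80 → |·| = √(2²+80²) = √6404 ≈ 80.025, ∠ = arctan(80/2) ≈ 88.57°
pole (s+40): 40 + j80 → |·| = √(40²+80²) = √8000 ≈ 89.443, ∠ = arctan(80/40) ≈ 63.43°
pole (s+250): 250 + j80 → |·| = √(250²+80²) = √68900 ≈ 262.49, ∠ = arctan(80/250) ≈ 17.74°
|L| = 500 · 6482 / 1.8788e+06 ≈ 1.725

1.73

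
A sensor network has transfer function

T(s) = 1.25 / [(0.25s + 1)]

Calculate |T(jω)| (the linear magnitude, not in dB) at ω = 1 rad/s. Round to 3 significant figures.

At ω = 1 rad/s:
pole (1 + j1·0.25) = 1 + j0.25 → |·| ≈ 1.0308, ∠ ≈ 14.04°
|T| = 1.25 · 1 / (1.0308) ≈ 1.2127

1.21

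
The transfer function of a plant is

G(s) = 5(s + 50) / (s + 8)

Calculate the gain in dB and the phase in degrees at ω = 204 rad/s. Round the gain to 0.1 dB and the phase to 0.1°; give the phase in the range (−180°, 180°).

14.2 dB, -11.5°

At s = jω = j204:
zero (s+50): 50 + j204 → |·| = √(50²+204²) = √44116 ≈ 210.04, ∠ = arctan(204/50) ≈ 76.23°
pole (s+8): 8 + j204 → |·| = √(8²+204²) = √41680 ≈ 204.16, ∠ = arctan(204/8) ≈ 87.75°
|G| = 5 · 210.04 / 204.16 ≈ 5.144
Gain = 20 log₁₀(5.144) ≈ 14.23 dB
∠G = 76.23° − 87.75° = -11.52°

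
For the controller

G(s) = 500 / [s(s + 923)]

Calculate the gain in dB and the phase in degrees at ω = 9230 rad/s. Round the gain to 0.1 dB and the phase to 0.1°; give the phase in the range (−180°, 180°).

At s = jω = j9230:
pole (s+923): 923 + j9230 → |·| = √(923²+9230²) = √86044829 ≈ 9276, ∠ = arctan(9230/923) ≈ 84.29°
pole at origin: |s| = 9230, ∠ = 90.00° (in denominator)
|G| = 500 / 8.5617e+07 ≈ 5.84e-06
Gain = 20 log₁₀(5.84e-06) ≈ -104.67 dB
∠G = 0.00° − 174.29° = -174.29°

-104.7 dB, -174.3°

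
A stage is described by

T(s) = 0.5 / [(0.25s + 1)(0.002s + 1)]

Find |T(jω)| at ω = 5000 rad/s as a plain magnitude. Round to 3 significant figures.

At ω = 5000 rad/s:
pole (1 + j5000·0.25) = 1 + j1250 → |·| ≈ 1250, ∠ ≈ 89.95°
pole (1 + j5000·0.002) = 1 + j10 → |·| ≈ 10.05, ∠ ≈ 84.29°
|T| = 0.5 · 1 / (1250 · 10.05) ≈ 3.9801e-05

3.98e-05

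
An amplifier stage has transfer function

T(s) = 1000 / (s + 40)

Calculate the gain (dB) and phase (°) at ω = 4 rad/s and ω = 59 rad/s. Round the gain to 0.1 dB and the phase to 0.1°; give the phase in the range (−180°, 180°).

ω = 4: 27.9 dB, -5.7°; ω = 59: 22.9 dB, -55.9°

At s = jω = j4:
pole (s+40): 40 + j4 → |·| = √(40²+4²) = √1616 ≈ 40.2, ∠ = arctan(4/40) ≈ 5.71°
|T| = 1000 / 40.2 ≈ 24.876
Gain = 20 log₁₀(24.876) ≈ 27.92 dB
∠T = 0.00° − 5.71° = -5.71°

At s = jω = j59:
pole (s+40): 40 + j59 → |·| = √(40²+59²) = √5081 ≈ 71.281, ∠ = arctan(59/40) ≈ 55.86°
|T| = 1000 / 71.281 ≈ 14.029
Gain = 20 log₁₀(14.029) ≈ 22.94 dB
∠T = 0.00° − 55.86° = -55.86°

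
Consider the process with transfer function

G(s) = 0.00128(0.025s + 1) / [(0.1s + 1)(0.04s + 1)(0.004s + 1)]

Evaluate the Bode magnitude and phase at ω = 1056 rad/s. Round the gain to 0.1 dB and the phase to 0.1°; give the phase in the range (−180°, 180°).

-115.2 dB, -167.0°

At ω = 1056 rad/s:
zero (1 + j1056·0.025) = 1 + j26.4 → |·| ≈ 26.419, ∠ ≈ 87.83°
pole (1 + j1056·0.1) = 1 + j105.6 → |·| ≈ 105.6, ∠ ≈ 89.46°
pole (1 + j1056·0.04) = 1 + j42.24 → |·| ≈ 42.252, ∠ ≈ 88.64°
pole (1 + j1056·0.004) = 1 + j4.224 → |·| ≈ 4.3408, ∠ ≈ 76.68°
|G| = 0.00128 · 26.419 / (105.6 · 42.252 · 4.3408) ≈ 1.746e-06
Gain = 20 log₁₀(1.746e-06) ≈ -115.16 dB
∠G = (87.83°) − (89.46° + 88.64° + 76.68°) = -166.95°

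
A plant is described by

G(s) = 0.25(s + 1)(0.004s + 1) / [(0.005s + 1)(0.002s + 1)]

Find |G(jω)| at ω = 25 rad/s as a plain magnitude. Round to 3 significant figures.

At ω = 25 rad/s:
zero (1 + j25·1) = 1 + j25 → |·| ≈ 25.02, ∠ ≈ 87.71°
zero (1 + j25·0.004) = 1 + j0.1 → |·| ≈ 1.005, ∠ ≈ 5.71°
pole (1 + j25·0.005) = 1 + j0.125 → |·| ≈ 1.0078, ∠ ≈ 7.13°
pole (1 + j25·0.002) = 1 + j0.05 → |·| ≈ 1.0012, ∠ ≈ 2.86°
|G| = 0.25 · 25.02 · 1.005 / (1.0078 · 1.0012) ≈ 6.2301

6.23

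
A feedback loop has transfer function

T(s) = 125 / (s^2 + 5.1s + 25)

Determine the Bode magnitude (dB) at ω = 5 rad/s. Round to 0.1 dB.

At s = jω = j5:
quadratic: (j5)² + 5.1·j5 + 25 = 0 + j25.5 → |·| ≈ 25.5, ∠ ≈ 90.00°
|T| = 125 / 25.5 ≈ 4.902
Gain = 20 log₁₀(4.902) ≈ 13.81 dB

13.8 dB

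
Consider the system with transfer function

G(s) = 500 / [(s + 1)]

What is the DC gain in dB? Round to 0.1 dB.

54.0 dB

G(0) = 500 · 1 / 1 = 500
20 log₁₀(500) ≈ 53.98 dB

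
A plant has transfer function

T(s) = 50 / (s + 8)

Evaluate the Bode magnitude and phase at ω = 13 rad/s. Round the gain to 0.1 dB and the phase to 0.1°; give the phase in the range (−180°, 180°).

At s = jω = j13:
pole (s+8): 8 + j13 → |·| = √(8²+13²) = √233 ≈ 15.264, ∠ = arctan(13/8) ≈ 58.39°
|T| = 50 / 15.264 ≈ 3.2757
Gain = 20 log₁₀(3.2757) ≈ 10.31 dB
∠T = 0.00° − 58.39° = -58.39°

10.3 dB, -58.4°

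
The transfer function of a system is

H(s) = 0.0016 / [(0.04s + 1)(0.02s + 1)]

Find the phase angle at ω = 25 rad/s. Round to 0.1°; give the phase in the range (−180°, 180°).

-71.6°

At ω = 25 rad/s:
pole (1 + j25·0.04) = 1 + j1 → |·| ≈ 1.4142, ∠ ≈ 45.00°
pole (1 + j25·0.02) = 1 + j0.5 → |·| ≈ 1.118, ∠ ≈ 26.57°
∠H = (0°) − (45.00° + 26.57°) = -71.57°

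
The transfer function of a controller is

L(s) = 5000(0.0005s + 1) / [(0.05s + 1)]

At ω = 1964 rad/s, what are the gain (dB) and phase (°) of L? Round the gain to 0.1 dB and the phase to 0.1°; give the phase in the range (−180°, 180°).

37.1 dB, -44.9°

At ω = 1964 rad/s:
zero (1 + j1964·0.0005) = 1 + j0.982 → |·| ≈ 1.4015, ∠ ≈ 44.48°
pole (1 + j1964·0.05) = 1 + j98.2 → |·| ≈ 98.205, ∠ ≈ 89.42°
|L| = 5000 · 1.4015 / (98.205) ≈ 71.356
Gain = 20 log₁₀(71.356) ≈ 37.07 dB
∠L = (44.48°) − (89.42°) = -44.94°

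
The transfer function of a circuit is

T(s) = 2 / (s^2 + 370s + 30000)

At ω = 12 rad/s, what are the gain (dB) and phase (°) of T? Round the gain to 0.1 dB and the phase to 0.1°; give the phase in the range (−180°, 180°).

-83.6 dB, -8.5°

Substitute s = j12:
Numerator: 2 = 2 + j0
Denominator: (j12)^2 + 370(j12) + 30000 = 29856 + j4440
|N| = √(2² + 0²) ≈ 2, ∠N ≈ 0.00°
|D| = √(29856² + 4440²) ≈ 30184, ∠D ≈ 8.46°
|T| = 2 / 30184 ≈ 6.626e-05
Gain = 20 log₁₀(6.626e-05) ≈ -83.57 dB
∠T = 0.00° − 8.46° = -8.46°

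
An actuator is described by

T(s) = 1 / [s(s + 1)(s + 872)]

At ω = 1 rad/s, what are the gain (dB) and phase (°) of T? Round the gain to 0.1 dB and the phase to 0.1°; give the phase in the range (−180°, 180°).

-61.8 dB, -135.1°

At s = jω = j1:
pole (s+1): 1 + j1 → |·| = √(1²+1²) = √2 ≈ 1.4142, ∠ = arctan(1/1) ≈ 45.00°
pole (s+872): 872 + j1 → |·| = √(872²+1²) = √760385 ≈ 872, ∠ = arctan(1/872) ≈ 0.07°
pole at origin: |s| = 1, ∠ = 90.00° (in denominator)
|T| = 1 / 1233.2 ≈ 0.0008109
Gain = 20 log₁₀(0.0008109) ≈ -61.82 dB
∠T = 0.00° − 135.07° = -135.07°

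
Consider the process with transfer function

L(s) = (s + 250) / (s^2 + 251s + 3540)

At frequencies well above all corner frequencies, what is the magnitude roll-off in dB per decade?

-20 dB/decade

Each pole contributes −20 dB/decade at high frequency; each zero contributes +20 dB/decade.
Net: 1 zero(s) − 2 pole(s) → -20 dB/decade.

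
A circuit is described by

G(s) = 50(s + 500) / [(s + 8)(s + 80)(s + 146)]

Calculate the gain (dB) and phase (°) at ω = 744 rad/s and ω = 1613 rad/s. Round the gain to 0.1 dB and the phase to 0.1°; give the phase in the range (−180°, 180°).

ω = 744: -79.5 dB, 164.0°; ω = 1613: -94.0 dB, 171.1°

At s = jω = j744:
zero (s+500): 500 + j744 → |·| = √(500²+744²) = √803536 ≈ 896.4, ∠ = arctan(744/500) ≈ 56.10°
pole (s+8): 8 + j744 → |·| = √(8²+744²) = √553600 ≈ 744.04, ∠ = arctan(744/8) ≈ 89.38°
pole (s+80): 80 + j744 → |·| = √(80²+744²) = √559936 ≈ 748.29, ∠ = arctan(744/80) ≈ 83.86°
pole (s+146): 146 + j744 → |·| = √(146²+744²) = √574852 ≈ 758.19, ∠ = arctan(744/146) ≈ 78.90°
|G| = 50 · 896.4 / 4.2213e+08 ≈ 0.00010618
Gain = 20 log₁₀(0.00010618) ≈ -79.48 dB
∠G = 56.10° − 252.14° = -196.04° ≡ 163.96° (principal value)

At s = jω = j1613:
zero (s+500): 500 + j1613 → |·| = √(500²+1613²) = √2851769 ≈ 1688.7, ∠ = arctan(1613/500) ≈ 72.78°
pole (s+8): 8 + j1613 → |·| = √(8²+1613²) = √2601833 ≈ 1613, ∠ = arctan(1613/8) ≈ 89.72°
pole (s+80): 80 + j1613 → |·| = √(80²+1613²) = √2608169 ≈ 1615, ∠ = arctan(1613/80) ≈ 87.16°
pole (s+146): 146 + j1613 → |·| = √(146²+1613²) = √2623085 ≈ 1619.6, ∠ = arctan(1613/146) ≈ 84.83°
|G| = 50 · 1688.7 / 4.219e+09 ≈ 2.0013e-05
Gain = 20 log₁₀(2.0013e-05) ≈ -93.97 dB
∠G = 72.78° − 261.71° = -188.93° ≡ 171.07° (principal value)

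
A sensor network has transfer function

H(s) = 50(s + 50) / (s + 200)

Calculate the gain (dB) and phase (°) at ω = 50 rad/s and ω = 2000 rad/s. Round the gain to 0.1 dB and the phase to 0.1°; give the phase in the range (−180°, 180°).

At s = jω = j50:
zero (s+50): 50 + j50 → |·| = √(50²+50²) = √5000 ≈ 70.711, ∠ = arctan(50/50) ≈ 45.00°
pole (s+200): 200 + j50 → |·| = √(200²+50²) = √42500 ≈ 206.16, ∠ = arctan(50/200) ≈ 14.04°
|H| = 50 · 70.711 / 206.16 ≈ 17.15
Gain = 20 log₁₀(17.15) ≈ 24.69 dB
∠H = 45.00° − 14.04° = 30.96°

At s = jω = j2000:
zero (s+50): 50 + j2000 → |·| = √(50²+2000²) = √4002500 ≈ 2000.6, ∠ = arctan(2000/50) ≈ 88.57°
pole (s+200): 200 + j2000 → |·| = √(200²+2000²) = √4040000 ≈ 2010, ∠ = arctan(2000/200) ≈ 84.29°
|H| = 50 · 2000.6 / 2010 ≈ 49.766
Gain = 20 log₁₀(49.766) ≈ 33.94 dB
∠H = 88.57° − 84.29° = 4.28°

ω = 50: 24.7 dB, 31.0°; ω = 2000: 33.9 dB, 4.3°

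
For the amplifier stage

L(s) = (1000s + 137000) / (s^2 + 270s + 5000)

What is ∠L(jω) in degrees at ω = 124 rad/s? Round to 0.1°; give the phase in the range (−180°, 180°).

-65.1°

Substitute s = j124:
Numerator: 1000(j124) + 137000 = 137000 + j124000
Denominator: (j124)^2 + 270(j124) + 5000 = -10376 + j33480
|N| = √(137000² + 124000²) ≈ 1.8478e+05, ∠N ≈ 42.15°
|D| = √(10376² + 33480²) ≈ 35051, ∠D ≈ 107.22°
∠L = 42.15° − 107.22° = -65.07°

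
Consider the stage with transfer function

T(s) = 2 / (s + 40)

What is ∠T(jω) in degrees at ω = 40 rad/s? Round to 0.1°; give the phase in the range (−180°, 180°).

-45.0°

At s = jω = j40:
pole (s+40): 40 + j40 → |·| = √(40²+40²) = √3200 ≈ 56.569, ∠ = arctan(40/40) ≈ 45.00°
∠T = 0.00° − 45.00° = -45.00°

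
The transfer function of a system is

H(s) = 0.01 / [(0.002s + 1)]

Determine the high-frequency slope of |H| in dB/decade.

Each pole contributes −20 dB/decade at high frequency; each zero contributes +20 dB/decade.
Net: 0 zero(s) − 1 pole(s) → -20 dB/decade.

-20 dB/decade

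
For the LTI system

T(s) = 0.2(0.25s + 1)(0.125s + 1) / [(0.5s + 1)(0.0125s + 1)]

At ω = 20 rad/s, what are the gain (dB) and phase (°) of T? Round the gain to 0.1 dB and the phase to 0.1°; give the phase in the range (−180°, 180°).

-11.5 dB, 48.6°

At ω = 20 rad/s:
zero (1 + j20·0.25) = 1 + j5 → |·| ≈ 5.099, ∠ ≈ 78.69°
zero (1 + j20·0.125) = 1 + j2.5 → |·| ≈ 2.6926, ∠ ≈ 68.20°
pole (1 + j20·0.5) = 1 + j10 → |·| ≈ 10.05, ∠ ≈ 84.29°
pole (1 + j20·0.0125) = 1 + j0.25 → |·| ≈ 1.0308, ∠ ≈ 14.04°
|T| = 0.2 · 5.099 · 2.6926 / (10.05 · 1.0308) ≈ 0.26506
Gain = 20 log₁₀(0.26506) ≈ -11.53 dB
∠T = (78.69° + 68.20°) − (84.29° + 14.04°) = 48.56°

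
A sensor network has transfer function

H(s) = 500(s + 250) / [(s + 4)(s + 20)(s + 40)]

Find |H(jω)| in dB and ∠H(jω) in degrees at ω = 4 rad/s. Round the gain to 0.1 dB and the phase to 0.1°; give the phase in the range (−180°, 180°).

At s = jω = j4:
zero (s+250): 250 + j4 → |·| = √(250²+4²) = √62516 ≈ 250.03, ∠ = arctan(4/250) ≈ 0.92°
pole (s+4): 4 + j4 → |·| = √(4²+4²) = √32 ≈ 5.6569, ∠ = arctan(4/4) ≈ 45.00°
pole (s+20): 20 + j4 → |·| = √(20²+4²) = √416 ≈ 20.396, ∠ = arctan(4/20) ≈ 11.31°
pole (s+40): 40 + j4 → |·| = √(40²+4²) = √1616 ≈ 40.2, ∠ = arctan(4/40) ≈ 5.71°
|H| = 500 · 250.03 / 4638.2 ≈ 26.953
Gain = 20 log₁₀(26.953) ≈ 28.61 dB
∠H = 0.92° − 62.02° = -61.10°

28.6 dB, -61.1°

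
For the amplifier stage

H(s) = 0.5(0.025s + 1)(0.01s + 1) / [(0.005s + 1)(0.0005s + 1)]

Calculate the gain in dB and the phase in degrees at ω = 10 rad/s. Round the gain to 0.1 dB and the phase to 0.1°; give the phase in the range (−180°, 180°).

-5.7 dB, 16.6°

At ω = 10 rad/s:
zero (1 + j10·0.025) = 1 + j0.25 → |·| ≈ 1.0308, ∠ ≈ 14.04°
zero (1 + j10·0.01) = 1 + j0.1 → |·| ≈ 1.005, ∠ ≈ 5.71°
pole (1 + j10·0.005) = 1 + j0.05 → |·| ≈ 1.0012, ∠ ≈ 2.86°
pole (1 + j10·0.0005) = 1 + j0.005 → |·| ≈ 1, ∠ ≈ 0.29°
|H| = 0.5 · 1.0308 · 1.005 / (1.0012 · 1) ≈ 0.51736
Gain = 20 log₁₀(0.51736) ≈ -5.72 dB
∠H = (14.04° + 5.71°) − (2.86° + 0.29°) = 16.60°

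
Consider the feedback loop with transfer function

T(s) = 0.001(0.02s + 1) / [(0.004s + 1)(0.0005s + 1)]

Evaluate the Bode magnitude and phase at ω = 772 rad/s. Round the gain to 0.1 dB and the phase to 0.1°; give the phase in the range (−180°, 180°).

At ω = 772 rad/s:
zero (1 + j772·0.02) = 1 + j15.44 → |·| ≈ 15.472, ∠ ≈ 86.29°
pole (1 + j772·0.004) = 1 + j3.088 → |·| ≈ 3.2459, ∠ ≈ 72.06°
pole (1 + j772·0.0005) = 1 + j0.386 → |·| ≈ 1.0719, ∠ ≈ 21.11°
|T| = 0.001 · 15.472 / (3.2459 · 1.0719) ≈ 0.0044469
Gain = 20 log₁₀(0.0044469) ≈ -47.04 dB
∠T = (86.29°) − (72.06° + 21.11°) = -6.88°

-47.0 dB, -6.9°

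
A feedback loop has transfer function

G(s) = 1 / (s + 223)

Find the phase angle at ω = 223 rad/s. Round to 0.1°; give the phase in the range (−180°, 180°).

Substitute s = j223:
Numerator: 1 = 1 + j0
Denominator: (j223) + 223 = 223 + j223
|N| = √(1² + 0²) ≈ 1, ∠N ≈ 0.00°
|D| = √(223² + 223²) ≈ 315.37, ∠D ≈ 45.00°
∠G = 0.00° − 45.00° = -45.00°

-45.0°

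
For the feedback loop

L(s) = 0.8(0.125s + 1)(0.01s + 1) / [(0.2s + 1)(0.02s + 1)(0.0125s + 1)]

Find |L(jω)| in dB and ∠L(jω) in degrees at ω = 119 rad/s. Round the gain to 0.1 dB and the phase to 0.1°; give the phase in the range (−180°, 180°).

At ω = 119 rad/s:
zero (1 + j119·0.125) = 1 + j14.875 → |·| ≈ 14.909, ∠ ≈ 86.15°
zero (1 + j119·0.01) = 1 + j1.19 → |·| ≈ 1.5544, ∠ ≈ 49.96°
pole (1 + j119·0.2) = 1 + j23.8 → |·| ≈ 23.821, ∠ ≈ 87.59°
pole (1 + j119·0.02) = 1 + j2.38 → |·| ≈ 2.5815, ∠ ≈ 67.21°
pole (1 + j119·0.0125) = 1 + j1.4875 → |·| ≈ 1.7924, ∠ ≈ 56.09°
|L| = 0.8 · 14.909 · 1.5544 / (23.821 · 2.5815 · 1.7924) ≈ 0.1682
Gain = 20 log₁₀(0.1682) ≈ -15.48 dB
∠L = (86.15° + 49.96°) − (87.59° + 67.21° + 56.09°) = -74.78°

-15.5 dB, -74.8°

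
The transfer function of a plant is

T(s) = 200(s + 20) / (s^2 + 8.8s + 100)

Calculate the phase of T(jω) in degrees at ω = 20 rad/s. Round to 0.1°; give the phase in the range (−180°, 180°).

-104.6°

At s = jω = j20:
zero (s+20): 20 + j20 → |·| = √(20²+20²) = √800 ≈ 28.284, ∠ = arctan(20/20) ≈ 45.00°
quadratic: (j20)² + 8.8·j20 + 100 = -300 + j176 → |·| ≈ 347.82, ∠ ≈ 149.60°
∠T = 45.00° − 149.60° = -104.60°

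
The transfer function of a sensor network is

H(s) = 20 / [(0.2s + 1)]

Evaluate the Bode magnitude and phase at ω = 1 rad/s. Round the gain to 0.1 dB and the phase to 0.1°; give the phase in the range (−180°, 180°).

At ω = 1 rad/s:
pole (1 + j1·0.2) = 1 + j0.2 → |·| ≈ 1.0198, ∠ ≈ 11.31°
|H| = 20 · 1 / (1.0198) ≈ 19.612
Gain = 20 log₁₀(19.612) ≈ 25.85 dB
∠H = (0°) − (11.31°) = -11.31°

25.9 dB, -11.3°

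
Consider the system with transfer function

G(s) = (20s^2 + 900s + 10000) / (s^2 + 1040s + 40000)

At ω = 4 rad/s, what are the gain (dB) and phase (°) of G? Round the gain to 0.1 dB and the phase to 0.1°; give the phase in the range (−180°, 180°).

Substitute s = j4:
Numerator: 20(j4)^2 + 900(j4) + 10000 = 9680 + j3600
Denominator: (j4)^2 + 1040(j4) + 40000 = 39984 + j4160
|N| = √(9680² + 3600²) ≈ 10328, ∠N ≈ 20.40°
|D| = √(39984² + 4160²) ≈ 40200, ∠D ≈ 5.94°
|G| = 10328 / 40200 ≈ 0.25692
Gain = 20 log₁₀(0.25692) ≈ -11.80 dB
∠G = 20.40° − 5.94° = 14.46°

-11.8 dB, 14.5°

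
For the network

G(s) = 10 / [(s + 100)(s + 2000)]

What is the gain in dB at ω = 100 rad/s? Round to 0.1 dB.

-89.0 dB

At s = jω = j100:
pole (s+100): 100 + j100 → |·| = √(100²+100²) = √20000 ≈ 141.42, ∠ = arctan(100/100) ≈ 45.00°
pole (s+2000): 2000 + j100 → |·| = √(2000²+100²) = √4010000 ≈ 2002.5, ∠ = arctan(100/2000) ≈ 2.86°
|G| = 10 / 2.8319e+05 ≈ 3.5312e-05
Gain = 20 log₁₀(3.5312e-05) ≈ -89.04 dB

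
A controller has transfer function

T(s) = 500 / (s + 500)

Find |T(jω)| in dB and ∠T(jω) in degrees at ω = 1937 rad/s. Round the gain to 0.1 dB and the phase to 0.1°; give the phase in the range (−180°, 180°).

-12.0 dB, -75.5°

Substitute s = j1937:
Numerator: 500 = 500 + j0
Denominator: (j1937) + 500 = 500 + j1937
|N| = √(500² + 0²) ≈ 500, ∠N ≈ 0.00°
|D| = √(500² + 1937²) ≈ 2000.5, ∠D ≈ 75.53°
|T| = 500 / 2000.5 ≈ 0.24994
Gain = 20 log₁₀(0.24994) ≈ -12.04 dB
∠T = 0.00° − 75.53° = -75.53°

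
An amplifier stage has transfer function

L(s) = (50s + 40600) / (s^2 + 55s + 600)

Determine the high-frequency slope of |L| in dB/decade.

Each pole contributes −20 dB/decade at high frequency; each zero contributes +20 dB/decade.
Net: 1 zero(s) − 2 pole(s) → -20 dB/decade.

-20 dB/decade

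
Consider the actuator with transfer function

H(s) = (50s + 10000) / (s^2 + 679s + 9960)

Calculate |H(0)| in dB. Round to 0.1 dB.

H(0) = 10000 / 9960 ≈ 1.004
20 log₁₀(1.004) ≈ 0.03 dB

0.0 dB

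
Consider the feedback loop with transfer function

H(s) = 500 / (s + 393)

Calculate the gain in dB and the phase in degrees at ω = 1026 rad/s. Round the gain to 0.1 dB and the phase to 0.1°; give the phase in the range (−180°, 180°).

At s = jω = j1026:
pole (s+393): 393 + j1026 → |·| = √(393²+1026²) = √1207125 ≈ 1098.7, ∠ = arctan(1026/393) ≈ 69.04°
|H| = 500 / 1098.7 ≈ 0.45508
Gain = 20 log₁₀(0.45508) ≈ -6.84 dB
∠H = 0.00° − 69.04° = -69.04°

-6.8 dB, -69.0°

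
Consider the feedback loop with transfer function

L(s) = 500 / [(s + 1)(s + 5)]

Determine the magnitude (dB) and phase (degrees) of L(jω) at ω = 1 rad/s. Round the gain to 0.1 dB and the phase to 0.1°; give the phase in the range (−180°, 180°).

At s = jω = j1:
pole (s+1): 1 + j1 → |·| = √(1²+1²) = √2 ≈ 1.4142, ∠ = arctan(1/1) ≈ 45.00°
pole (s+5): 5 + j1 → |·| = √(5²+1²) = √26 ≈ 5.099, ∠ = arctan(1/5) ≈ 11.31°
|L| = 500 / 7.211 ≈ 69.339
Gain = 20 log₁₀(69.339) ≈ 36.82 dB
∠L = 0.00° − 56.31° = -56.31°

36.8 dB, -56.3°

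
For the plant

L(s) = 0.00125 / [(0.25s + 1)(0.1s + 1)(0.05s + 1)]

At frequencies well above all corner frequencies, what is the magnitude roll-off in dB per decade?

Each pole contributes −20 dB/decade at high frequency; each zero contributes +20 dB/decade.
Net: 0 zero(s) − 3 pole(s) → -60 dB/decade.

-60 dB/decade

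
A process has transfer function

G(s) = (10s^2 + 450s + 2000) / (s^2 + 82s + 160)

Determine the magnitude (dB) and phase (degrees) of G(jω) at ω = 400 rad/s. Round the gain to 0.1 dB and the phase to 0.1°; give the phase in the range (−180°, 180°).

19.9 dB, 5.2°

Substitute s = j400:
Numerator: 10(j400)^2 + 450(j400) + 2000 = -1598000 + j180000
Denominator: (j400)^2 + 82(j400) + 160 = -159840 + j32800
|N| = √(1598000² + 180000²) ≈ 1.6081e+06, ∠N ≈ 173.57°
|D| = √(159840² + 32800²) ≈ 1.6317e+05, ∠D ≈ 168.40°
|G| = 1.6081e+06 / 1.6317e+05 ≈ 9.8554
Gain = 20 log₁₀(9.8554) ≈ 19.87 dB
∠G = 173.57° − 168.40° = 5.17°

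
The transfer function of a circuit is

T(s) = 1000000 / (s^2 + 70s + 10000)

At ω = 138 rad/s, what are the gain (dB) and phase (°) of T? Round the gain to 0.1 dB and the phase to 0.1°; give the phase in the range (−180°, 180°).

37.6 dB, -133.1°

At s = jω = j138:
quadratic: (j138)² + 70·j138 + 10000 = -9044 + j9660 → |·| ≈ 13233, ∠ ≈ 133.11°
|T| = 1000000 / 13233 ≈ 75.569
Gain = 20 log₁₀(75.569) ≈ 37.57 dB
∠T = 0.00° − 133.11° = -133.11°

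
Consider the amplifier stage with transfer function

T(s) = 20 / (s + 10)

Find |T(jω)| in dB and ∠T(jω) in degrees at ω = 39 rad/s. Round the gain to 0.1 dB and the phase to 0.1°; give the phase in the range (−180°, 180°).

-6.1 dB, -75.6°

At s = jω = j39:
pole (s+10): 10 + j39 → |·| = √(10²+39²) = √1621 ≈ 40.262, ∠ = arctan(39/10) ≈ 75.62°
|T| = 20 / 40.262 ≈ 0.49675
Gain = 20 log₁₀(0.49675) ≈ -6.08 dB
∠T = 0.00° − 75.62° = -75.62°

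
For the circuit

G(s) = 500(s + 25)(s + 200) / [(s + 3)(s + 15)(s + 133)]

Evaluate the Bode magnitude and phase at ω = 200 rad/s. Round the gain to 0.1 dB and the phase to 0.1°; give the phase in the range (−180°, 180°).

9.4 dB, -103.4°

At s = jω = j200:
zero (s+25): 25 + j200 → |·| = √(25²+200²) = √40625 ≈ 201.56, ∠ = arctan(200/25) ≈ 82.87°
zero (s+200): 200 + j200 → |·| = √(200²+200²) = √80000 ≈ 282.84, ∠ = arctan(200/200) ≈ 45.00°
pole (s+3): 3 + j200 → |·| = √(3²+200²) = √40009 ≈ 200.02, ∠ = arctan(200/3) ≈ 89.14°
pole (s+15): 15 + j200 → |·| = √(15²+200²) = √40225 ≈ 200.56, ∠ = arctan(200/15) ≈ 85.71°
pole (s+133): 133 + j200 → |·| = √(133²+200²) = √57689 ≈ 240.19, ∠ = arctan(200/133) ≈ 56.38°
|G| = 500 · 57009 / 9.6355e+06 ≈ 2.9583
Gain = 20 log₁₀(2.9583) ≈ 9.42 dB
∠G = 127.87° − 231.23° = -103.36°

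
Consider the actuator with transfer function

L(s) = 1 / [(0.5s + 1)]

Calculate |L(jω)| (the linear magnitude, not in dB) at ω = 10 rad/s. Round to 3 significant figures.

At ω = 10 rad/s:
pole (1 + j10·0.5) = 1 + j5 → |·| ≈ 5.099, ∠ ≈ 78.69°
|L| = 1 · 1 / (5.099) ≈ 0.19612

0.196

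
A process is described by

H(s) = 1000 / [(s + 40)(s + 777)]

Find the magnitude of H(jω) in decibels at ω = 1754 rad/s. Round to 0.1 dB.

At s = jω = j1754:
pole (s+40): 40 + j1754 → |·| = √(40²+1754²) = √3078116 ≈ 1754.5, ∠ = arctan(1754/40) ≈ 88.69°
pole (s+777): 777 + j1754 → |·| = √(777²+1754²) = √3680245 ≈ 1918.4, ∠ = arctan(1754/777) ≈ 66.11°
|H| = 1000 / 3.3658e+06 ≈ 0.00029711
Gain = 20 log₁₀(0.00029711) ≈ -70.54 dB

-70.5 dB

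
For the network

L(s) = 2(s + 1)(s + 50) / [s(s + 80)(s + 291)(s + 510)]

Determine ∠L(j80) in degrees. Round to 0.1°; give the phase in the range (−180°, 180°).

-12.0°

At s = jω = j80:
zero (s+1): 1 + j80 → |·| = √(1²+80²) = √6401 ≈ 80.006, ∠ = arctan(80/1) ≈ 89.28°
zero (s+50): 50 + j80 → |·| = √(50²+80²) = √8900 ≈ 94.34, ∠ = arctan(80/50) ≈ 57.99°
pole (s+80): 80 + j80 → |·| = √(80²+80²) = √12800 ≈ 113.14, ∠ = arctan(80/80) ≈ 45.00°
pole (s+291): 291 + j80 → |·| = √(291²+80²) = √91081 ≈ 301.8, ∠ = arctan(80/291) ≈ 15.37°
pole (s+510): 510 + j80 → |·| = √(510²+80²) = √266500 ≈ 516.24, ∠ = arctan(80/510) ≈ 8.91°
pole at origin: |s| = 80, ∠ = 90.00° (in denominator)
∠L = 147.27° − 159.28° = -12.01°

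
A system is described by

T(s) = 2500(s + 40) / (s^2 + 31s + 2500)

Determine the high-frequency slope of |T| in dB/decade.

-20 dB/decade

Each pole contributes −20 dB/decade at high frequency; each zero contributes +20 dB/decade.
Net: 1 zero(s) − 2 pole(s) → -20 dB/decade.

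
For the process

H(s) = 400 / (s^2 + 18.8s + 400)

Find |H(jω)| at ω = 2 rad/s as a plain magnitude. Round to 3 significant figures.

At s = jω = j2:
quadratic: (j2)² + 18.8·j2 + 400 = 396 + j37.6 → |·| ≈ 397.78, ∠ ≈ 5.42°
|H| = 400 / 397.78 ≈ 1.0056

1.01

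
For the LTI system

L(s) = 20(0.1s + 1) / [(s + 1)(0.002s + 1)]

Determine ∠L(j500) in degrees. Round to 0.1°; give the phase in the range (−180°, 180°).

At ω = 500 rad/s:
zero (1 + j500·0.1) = 1 + j50 → |·| ≈ 50.01, ∠ ≈ 88.85°
pole (1 + j500·1) = 1 + j500 → |·| ≈ 500, ∠ ≈ 89.89°
pole (1 + j500·0.002) = 1 + j1 → |·| ≈ 1.4142, ∠ ≈ 45.00°
∠L = (88.85°) − (89.89° + 45.00°) = -46.04°

-46.0°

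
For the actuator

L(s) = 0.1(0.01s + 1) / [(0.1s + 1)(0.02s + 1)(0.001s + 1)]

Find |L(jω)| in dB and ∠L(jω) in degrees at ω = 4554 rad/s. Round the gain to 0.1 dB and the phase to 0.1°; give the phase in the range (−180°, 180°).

At ω = 4554 rad/s:
zero (1 + j4554·0.01) = 1 + j45.54 → |·| ≈ 45.551, ∠ ≈ 88.74°
pole (1 + j4554·0.1) = 1 + j455.4 → |·| ≈ 455.4, ∠ ≈ 89.87°
pole (1 + j4554·0.02) = 1 + j91.08 → |·| ≈ 91.085, ∠ ≈ 89.37°
pole (1 + j4554·0.001) = 1 + j4.554 → |·| ≈ 4.6625, ∠ ≈ 77.62°
|L| = 0.1 · 45.551 / (455.4 · 91.085 · 4.6625) ≈ 2.3553e-05
Gain = 20 log₁₀(2.3553e-05) ≈ -92.56 dB
∠L = (88.74°) − (89.87° + 89.37° + 77.62°) = -168.12°

-92.6 dB, -168.1°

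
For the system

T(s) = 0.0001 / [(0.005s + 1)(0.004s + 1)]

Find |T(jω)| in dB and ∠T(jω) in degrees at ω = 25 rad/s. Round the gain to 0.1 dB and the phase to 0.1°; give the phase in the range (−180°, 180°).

At ω = 25 rad/s:
pole (1 + j25·0.005) = 1 + j0.125 → |·| ≈ 1.0078, ∠ ≈ 7.13°
pole (1 + j25·0.004) = 1 + j0.1 → |·| ≈ 1.005, ∠ ≈ 5.71°
|T| = 0.0001 · 1 / (1.0078 · 1.005) ≈ 9.8732e-05
Gain = 20 log₁₀(9.8732e-05) ≈ -80.11 dB
∠T = (0°) − (7.13° + 5.71°) = -12.84°

-80.1 dB, -12.8°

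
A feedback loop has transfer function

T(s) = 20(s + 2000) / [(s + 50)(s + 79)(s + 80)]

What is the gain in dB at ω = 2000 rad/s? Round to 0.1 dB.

At s = jω = j2000:
zero (s+2000): 2000 + j2000 → |·| = √(2000²+2000²) = √8000000 ≈ 2828.4, ∠ = arctan(2000/2000) ≈ 45.00°
pole (s+50): 50 + j2000 → |·| = √(50²+2000²) = √4002500 ≈ 2000.6, ∠ = arctan(2000/50) ≈ 88.57°
pole (s+79): 79 + j2000 → |·| = √(79²+2000²) = √4006241 ≈ 2001.6, ∠ = arctan(2000/79) ≈ 87.74°
pole (s+80): 80 + j2000 → |·| = √(80²+2000²) = √4006400 ≈ 2001.6, ∠ = arctan(2000/80) ≈ 87.71°
|T| = 20 · 2828.4 / 8.0152e+09 ≈ 7.0576e-06
Gain = 20 log₁₀(7.0576e-06) ≈ -103.03 dB

-103.0 dB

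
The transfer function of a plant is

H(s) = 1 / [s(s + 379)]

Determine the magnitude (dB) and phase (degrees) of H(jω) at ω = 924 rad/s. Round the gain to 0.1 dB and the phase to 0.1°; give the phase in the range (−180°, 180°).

At s = jω = j924:
pole (s+379): 379 + j924 → |·| = √(379²+924²) = √997417 ≈ 998.71, ∠ = arctan(924/379) ≈ 67.70°
pole at origin: |s| = 924, ∠ = 90.00° (in denominator)
|H| = 1 / 9.2281e+05 ≈ 1.0836e-06
Gain = 20 log₁₀(1.0836e-06) ≈ -119.30 dB
∠H = 0.00° − 157.70° = -157.70°

-119.3 dB, -157.7°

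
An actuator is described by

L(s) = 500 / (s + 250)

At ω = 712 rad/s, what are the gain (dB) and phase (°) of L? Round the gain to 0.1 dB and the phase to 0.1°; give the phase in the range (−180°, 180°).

-3.6 dB, -70.7°

Substitute s = j712:
Numerator: 500 = 500 + j0
Denominator: (j712) + 250 = 250 + j712
|N| = √(500² + 0²) ≈ 500, ∠N ≈ 0.00°
|D| = √(250² + 712²) ≈ 754.62, ∠D ≈ 70.65°
|L| = 500 / 754.62 ≈ 0.66259
Gain = 20 log₁₀(0.66259) ≈ -3.58 dB
∠L = 0.00° − 70.65° = -70.65°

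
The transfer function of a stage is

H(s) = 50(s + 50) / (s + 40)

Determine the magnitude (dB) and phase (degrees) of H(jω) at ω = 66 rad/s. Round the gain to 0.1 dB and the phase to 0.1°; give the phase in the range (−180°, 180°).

34.6 dB, -5.9°

At s = jω = j66:
zero (s+50): 50 + j66 → |·| = √(50²+66²) = √6856 ≈ 82.801, ∠ = arctan(66/50) ≈ 52.85°
pole (s+40): 40 + j66 → |·| = √(40²+66²) = √5956 ≈ 77.175, ∠ = arctan(66/40) ≈ 58.78°
|H| = 50 · 82.801 / 77.175 ≈ 53.645
Gain = 20 log₁₀(53.645) ≈ 34.59 dB
∠H = 52.85° − 58.78° = -5.93°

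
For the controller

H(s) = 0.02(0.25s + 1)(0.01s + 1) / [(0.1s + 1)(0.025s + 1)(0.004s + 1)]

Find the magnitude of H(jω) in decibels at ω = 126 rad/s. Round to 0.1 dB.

-33.3 dB

At ω = 126 rad/s:
zero (1 + j126·0.25) = 1 + j31.5 → |·| ≈ 31.516, ∠ ≈ 88.18°
zero (1 + j126·0.01) = 1 + j1.26 → |·| ≈ 1.6086, ∠ ≈ 51.56°
pole (1 + j126·0.1) = 1 + j12.6 → |·| ≈ 12.64, ∠ ≈ 85.46°
pole (1 + j126·0.025) = 1 + j3.15 → |·| ≈ 3.3049, ∠ ≈ 72.39°
pole (1 + j126·0.004) = 1 + j0.504 → |·| ≈ 1.1198, ∠ ≈ 26.75°
|H| = 0.02 · 31.516 · 1.6086 / (12.64 · 3.3049 · 1.1198) ≈ 0.021675
Gain = 20 log₁₀(0.021675) ≈ -33.28 dB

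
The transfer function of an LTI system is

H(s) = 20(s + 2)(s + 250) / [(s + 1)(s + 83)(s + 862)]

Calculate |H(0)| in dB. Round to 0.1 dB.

-17.1 dB

H(0) = 20·2·250 / (1·83·862) ≈ 0.13977
20 log₁₀(0.13977) ≈ -17.09 dB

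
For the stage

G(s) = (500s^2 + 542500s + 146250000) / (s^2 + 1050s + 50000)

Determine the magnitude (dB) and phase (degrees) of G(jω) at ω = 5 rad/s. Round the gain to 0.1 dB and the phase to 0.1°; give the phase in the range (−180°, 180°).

69.3 dB, -4.9°

Substitute s = j5:
Numerator: 500(j5)^2 + 542500(j5) + 146250000 = 146237500 + j2712500
Denominator: (j5)^2 + 1050(j5) + 50000 = 49975 + j5250
|N| = √(146237500² + 2712500²) ≈ 1.4626e+08, ∠N ≈ 1.06°
|D| = √(49975² + 5250²) ≈ 50250, ∠D ≈ 6.00°
|G| = 1.4626e+08 / 50250 ≈ 2910.6
Gain = 20 log₁₀(2910.6) ≈ 69.28 dB
∠G = 1.06° − 6.00° = -4.94°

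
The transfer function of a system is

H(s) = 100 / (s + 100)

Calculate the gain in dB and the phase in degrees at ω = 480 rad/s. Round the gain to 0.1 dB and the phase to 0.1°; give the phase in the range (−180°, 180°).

-13.8 dB, -78.2°

At s = jω = j480:
pole (s+100): 100 + j480 → |·| = √(100²+480²) = √240400 ≈ 490.31, ∠ = arctan(480/100) ≈ 78.23°
|H| = 100 / 490.31 ≈ 0.20395
Gain = 20 log₁₀(0.20395) ≈ -13.81 dB
∠H = 0.00° − 78.23° = -78.23°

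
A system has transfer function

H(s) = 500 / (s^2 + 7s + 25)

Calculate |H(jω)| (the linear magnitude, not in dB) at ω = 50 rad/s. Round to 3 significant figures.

0.200

At s = jω = j50:
quadratic: (j50)² + 7·j50 + 25 = -2475 + j350 → |·| ≈ 2499.6, ∠ ≈ 171.95°
|H| = 500 / 2499.6 ≈ 0.20003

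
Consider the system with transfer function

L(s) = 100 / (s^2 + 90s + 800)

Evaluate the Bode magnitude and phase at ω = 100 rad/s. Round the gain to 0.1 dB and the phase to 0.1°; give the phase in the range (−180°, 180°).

-42.2 dB, -135.6°

Substitute s = j100:
Numerator: 100 = 100 + j0
Denominator: (j100)^2 + 90(j100) + 800 = -9200 + j9000
|N| = √(100² + 0²) ≈ 100, ∠N ≈ 0.00°
|D| = √(9200² + 9000²) ≈ 12870, ∠D ≈ 135.63°
|L| = 100 / 12870 ≈ 0.00777
Gain = 20 log₁₀(0.00777) ≈ -42.19 dB
∠L = 0.00° − 135.63° = -135.63°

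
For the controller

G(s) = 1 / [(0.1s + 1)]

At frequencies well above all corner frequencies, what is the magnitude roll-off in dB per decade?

-20 dB/decade

Each pole contributes −20 dB/decade at high frequency; each zero contributes +20 dB/decade.
Net: 0 zero(s) − 1 pole(s) → -20 dB/decade.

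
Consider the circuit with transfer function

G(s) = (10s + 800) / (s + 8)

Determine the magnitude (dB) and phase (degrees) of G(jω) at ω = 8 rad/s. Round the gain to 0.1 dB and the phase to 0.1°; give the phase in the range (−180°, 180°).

37.0 dB, -39.3°

Substitute s = j8:
Numerator: 10(j8) + 800 = 800 + j80
Denominator: (j8) + 8 = 8 + j8
|N| = √(800² + 80²) ≈ 803.99, ∠N ≈ 5.71°
|D| = √(8² + 8²) ≈ 11.314, ∠D ≈ 45.00°
|G| = 803.99 / 11.314 ≈ 71.062
Gain = 20 log₁₀(71.062) ≈ 37.03 dB
∠G = 5.71° − 45.00° = -39.29°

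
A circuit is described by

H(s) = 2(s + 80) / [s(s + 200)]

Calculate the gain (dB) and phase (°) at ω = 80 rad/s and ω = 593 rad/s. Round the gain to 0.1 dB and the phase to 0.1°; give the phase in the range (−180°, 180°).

ω = 80: -37.6 dB, -66.8°; ω = 593: -49.8 dB, -79.0°

At s = jω = j80:
zero (s+80): 80 + j80 → |·| = √(80²+80²) = √12800 ≈ 113.14, ∠ = arctan(80/80) ≈ 45.00°
pole (s+200): 200 + j80 → |·| = √(200²+80²) = √46400 ≈ 215.41, ∠ = arctan(80/200) ≈ 21.80°
pole at origin: |s| = 80, ∠ = 90.00° (in denominator)
|H| = 2 · 113.14 / 17233 ≈ 0.013131
Gain = 20 log₁₀(0.013131) ≈ -37.63 dB
∠H = 45.00° − 111.80° = -66.80°

At s = jω = j593:
zero (s+80): 80 + j593 → |·| = √(80²+593²) = √358049 ≈ 598.37, ∠ = arctan(593/80) ≈ 82.32°
pole (s+200): 200 + j593 → |·| = √(200²+593²) = √391649 ≈ 625.82, ∠ = arctan(593/200) ≈ 71.36°
pole at origin: |s| = 593, ∠ = 90.00° (in denominator)
|H| = 2 · 598.37 / 3.7111e+05 ≈ 0.0032248
Gain = 20 log₁₀(0.0032248) ≈ -49.83 dB
∠H = 82.32° − 161.36° = -79.04°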